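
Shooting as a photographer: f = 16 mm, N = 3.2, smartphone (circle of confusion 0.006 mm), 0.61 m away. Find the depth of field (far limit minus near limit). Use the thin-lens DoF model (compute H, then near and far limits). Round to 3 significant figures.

Hyperfocal distance H = f²/(N·c) + f = 16²/(3.2 × 0.006) + 16 = 256/0.0192 + 16 ≈ 13349.3 mm ≈ 13.35 m.
Near limit Dn = s·(H − f)/(H + s − 2f) = 610 × (13349.3 − 16) / (13349.3 + 610 − 2 × 16) = 610 × 13333.3 / 13927.3 ≈ 583.984 mm.
Far limit Df = s·(H − f)/(H − s) = 610 × (13349.3 − 16) / (13349.3 − 610) = 610 × 13333.3 / 12739.3 ≈ 638.443 mm.
Depth of field = Df − Dn = 638.443 − 583.984 ≈ 54.459 mm.

54.5 mm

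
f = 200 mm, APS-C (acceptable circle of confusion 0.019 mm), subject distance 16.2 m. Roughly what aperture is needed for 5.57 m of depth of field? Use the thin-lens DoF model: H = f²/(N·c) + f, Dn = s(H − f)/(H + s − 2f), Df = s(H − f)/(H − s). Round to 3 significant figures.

Write h = H − f = f²/(N·c). The thin-lens limits are Dn = s·h/(h + (s−f)) and Df = s·h/(h − (s−f)), so DoF = Df − Dn = 2·s·(s−f)·h / (h² − (s−f)²).
That is a quadratic in h: DoF·h² − 2·s·(s−f)·h − DoF·(s−f)² = 0 ⇒ h = (s−f)·(s + √(s² + DoF²)) / DoF = 16000 × (16200 + √(16200² + 5570²)) / 5570 = 16000 × (16200 + 17130.8) / 5570 ≈ 95744 mm.
Then N = f²/(c·h) = 200² / (0.019 × 95744) = 40000 / 1819.1 ≈ 22.

f/22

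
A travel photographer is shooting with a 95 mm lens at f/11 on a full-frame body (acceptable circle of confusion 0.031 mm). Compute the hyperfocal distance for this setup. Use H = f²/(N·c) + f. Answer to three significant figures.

26.6 m

Hyperfocal distance H = f²/(N·c) + f = 95²/(11 × 0.031) + 95 = 9025/0.341 + 95 ≈ 26561.3 mm ≈ 26.6 m.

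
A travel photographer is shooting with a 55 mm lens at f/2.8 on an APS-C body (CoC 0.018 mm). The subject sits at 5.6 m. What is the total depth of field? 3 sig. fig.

Hyperfocal distance H = f²/(N·c) + f = 55²/(2.8 × 0.018) + 55 = 3025/0.0504 + 55 ≈ 60074.8 mm ≈ 60.07 m.
Near limit Dn = s·(H − f)/(H + s − 2f) = 5600 × (60074.8 − 55) / (60074.8 + 5600 − 2 × 55) = 5600 × 60019.8 / 65564.8 ≈ 5126.4 mm.
Far limit Df = s·(H − f)/(H − s) = 5600 × (60074.8 − 55) / (60074.8 − 5600) = 5600 × 60019.8 / 54474.8 ≈ 6170.0 mm.
Depth of field = Df − Dn = 6170.0 − 5126.4 ≈ 1043.6 mm ≈ 1.04 m.

1.04 m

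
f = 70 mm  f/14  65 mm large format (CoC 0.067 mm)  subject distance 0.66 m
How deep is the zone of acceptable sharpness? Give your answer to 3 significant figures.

Hyperfocal distance H = f²/(N·c) + f = 70²/(14 × 0.067) + 70 = 4900/0.938 + 70 ≈ 5293.9 mm ≈ 5.294 m.
Near limit Dn = s·(H − f)/(H + s − 2f) = 660 × (5293.9 − 70) / (5293.9 + 660 − 2 × 70) = 660 × 5223.9 / 5813.9 ≈ 593.02 mm.
Far limit Df = s·(H − f)/(H − s) = 660 × (5293.9 − 70) / (5293.9 − 660) = 660 × 5223.9 / 4633.9 ≈ 744.03 mm.
Depth of field = Df − Dn = 744.03 − 593.02 ≈ 151.01 mm.

151 mm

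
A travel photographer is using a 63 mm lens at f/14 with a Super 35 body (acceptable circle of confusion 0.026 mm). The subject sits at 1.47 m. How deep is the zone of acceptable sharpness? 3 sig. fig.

386 mm

Hyperfocal distance H = f²/(N·c) + f = 63²/(14 × 0.026) + 63 = 3969/0.364 + 63 ≈ 10966.8 mm ≈ 10.97 m.
Near limit Dn = s·(H − f)/(H + s − 2f) = 1470 × (10966.8 − 63) / (10966.8 + 1470 − 2 × 63) = 1470 × 10903.8 / 12310.8 ≈ 1301.99 mm.
Far limit Df = s·(H − f)/(H − s) = 1470 × (10966.8 − 63) / (10966.8 − 1470) = 1470 × 10903.8 / 9496.8 ≈ 1687.79 mm.
Depth of field = Df − Dn = 1687.79 − 1301.99 ≈ 385.80 mm.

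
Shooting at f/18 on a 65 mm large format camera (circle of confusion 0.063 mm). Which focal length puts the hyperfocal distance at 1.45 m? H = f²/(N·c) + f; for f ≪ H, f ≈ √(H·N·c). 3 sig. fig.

40.0 mm

From H = f²/(N·c) + f, with f ≪ H: f ≈ √(H·N·c) = √(1450 × 18 × 0.063) = √1644.3 ≈ 40.55 mm.
Exact: f² + N·c·f − N·c·H = 0 ⇒ f = (−N·c + √((N·c)² + 4·N·c·H))/2 = (−1.134 + √6578.5)/2 ≈ 39.987 mm ≈ 40.0 mm.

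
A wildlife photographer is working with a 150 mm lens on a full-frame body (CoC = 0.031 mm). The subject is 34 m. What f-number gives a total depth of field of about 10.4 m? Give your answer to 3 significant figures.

Write h = H − f = f²/(N·c). The thin-lens limits are Dn = s·h/(h + (s−f)) and Df = s·h/(h − (s−f)), so DoF = Df − Dn = 2·s·(s−f)·h / (h² − (s−f)²).
That is a quadratic in h: DoF·h² − 2·s·(s−f)·h − DoF·(s−f)² = 0 ⇒ h = (s−f)·(s + √(s² + DoF²)) / DoF = 33850 × (34000 + √(34000² + 10400²)) / 10400 = 33850 × (34000 + 35555.0) / 10400 ≈ 226388 mm.
Then N = f²/(c·h) = 150² / (0.031 × 226388) = 22500 / 7018.0 ≈ 3.21.

f/3.21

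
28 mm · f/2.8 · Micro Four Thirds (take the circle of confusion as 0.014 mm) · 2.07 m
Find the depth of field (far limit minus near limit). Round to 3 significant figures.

427 mm

Hyperfocal distance H = f²/(N·c) + f = 28²/(2.8 × 0.014) + 28 = 784/0.0392 + 28 ≈ 20028.0 mm ≈ 20.03 m.
Near limit Dn = s·(H − f)/(H + s − 2f) = 2070 × (20028.0 − 28) / (20028.0 + 2070 − 2 × 28) = 2070 × 20000.0 / 22042.0 ≈ 1878.23 mm.
Far limit Df = s·(H − f)/(H − s) = 2070 × (20028.0 − 28) / (20028.0 − 2070) = 2070 × 20000.0 / 17958.0 ≈ 2305.38 mm.
Depth of field = Df − Dn = 2305.38 − 1878.23 ≈ 427.15 mm.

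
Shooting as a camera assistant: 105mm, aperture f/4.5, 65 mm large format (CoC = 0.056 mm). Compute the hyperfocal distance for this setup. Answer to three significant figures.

Hyperfocal distance H = f²/(N·c) + f = 105²/(4.5 × 0.056) + 105 = 11025/0.252 + 105 ≈ 43855.0 mm ≈ 43.9 m.

43.9 m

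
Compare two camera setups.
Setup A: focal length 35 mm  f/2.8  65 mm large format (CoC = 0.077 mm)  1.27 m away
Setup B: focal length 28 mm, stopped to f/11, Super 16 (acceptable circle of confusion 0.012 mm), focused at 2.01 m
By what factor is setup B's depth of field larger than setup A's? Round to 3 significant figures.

2.61

Setup A: H = 35²/(2.8×0.077) + 35 ≈ 5716.8 mm; DoF = Df − Dn = 1622.71 − 1043.24 ≈ 579.47 mm.
Setup B: H = 28²/(11×0.012) + 28 ≈ 5967.4 mm; DoF = Df − Dn = 3016.7 − 1507.1 ≈ 1509.6 mm.
Ratio = 1509.6 / 579.47 ≈ 2.61.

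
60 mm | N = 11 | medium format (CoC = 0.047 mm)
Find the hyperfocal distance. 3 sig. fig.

7.02 m

Hyperfocal distance H = f²/(N·c) + f = 60²/(11 × 0.047) + 60 = 3600/0.517 + 60 ≈ 7023.2 mm ≈ 7.02 m.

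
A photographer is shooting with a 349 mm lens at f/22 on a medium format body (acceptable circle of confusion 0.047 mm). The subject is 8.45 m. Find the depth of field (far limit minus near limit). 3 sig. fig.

Hyperfocal distance H = f²/(N·c) + f = 349²/(22 × 0.047) + 349 = 121801/1.034 + 349 ≈ 118144.9 mm ≈ 118.1 m.
Near limit Dn = s·(H − f)/(H + s − 2f) = 8450 × (118144.9 − 349) / (118144.9 + 8450 − 2 × 349) = 8450 × 117795.9 / 125896.9 ≈ 7906.3 mm.
Far limit Df = s·(H − f)/(H − s) = 8450 × (118144.9 − 349) / (118144.9 − 8450) = 8450 × 117795.9 / 109694.9 ≈ 9074.0 mm.
Depth of field = Df − Dn = 9074.0 − 7906.3 ≈ 1167.7 mm ≈ 1.17 m.

1.17 m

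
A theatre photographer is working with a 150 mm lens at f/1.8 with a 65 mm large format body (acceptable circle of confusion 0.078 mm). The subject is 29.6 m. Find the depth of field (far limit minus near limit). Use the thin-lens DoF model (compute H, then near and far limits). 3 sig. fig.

11.3 m

Hyperfocal distance H = f²/(N·c) + f = 150²/(1.8 × 0.078) + 150 = 22500/0.1404 + 150 ≈ 160406.4 mm ≈ 160.4 m.
Near limit Dn = s·(H − f)/(H + s − 2f) = 29600 × (160406.4 − 150) / (160406.4 + 29600 − 2 × 150) = 29600 × 160256.4 / 189706.4 ≈ 25005 mm.
Far limit Df = s·(H − f)/(H − s) = 29600 × (160406.4 − 150) / (160406.4 − 29600) = 29600 × 160256.4 / 130806.4 ≈ 36264 mm.
Depth of field = Df − Dn = 36264 − 25005 ≈ 11259 mm ≈ 11.3 m.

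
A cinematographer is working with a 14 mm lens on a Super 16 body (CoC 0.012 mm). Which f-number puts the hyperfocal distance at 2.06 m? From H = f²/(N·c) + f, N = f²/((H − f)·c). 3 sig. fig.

Rearrange H = f²/(N·c) + f for N: N = f² / ((H − f)·c).
N = 14² / ((2060 − 14) × 0.012) = 196 / 24.55 ≈ 7.98.

f/7.98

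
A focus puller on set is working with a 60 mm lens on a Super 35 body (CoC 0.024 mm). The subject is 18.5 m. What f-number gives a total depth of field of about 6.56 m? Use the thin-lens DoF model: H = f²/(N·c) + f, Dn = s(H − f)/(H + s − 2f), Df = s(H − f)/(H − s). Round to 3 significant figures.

Write h = H − f = f²/(N·c). The thin-lens limits are Dn = s·h/(h + (s−f)) and Df = s·h/(h − (s−f)), so DoF = Df − Dn = 2·s·(s−f)·h / (h² − (s−f)²).
That is a quadratic in h: DoF·h² − 2·s·(s−f)·h − DoF·(s−f)² = 0 ⇒ h = (s−f)·(s + √(s² + DoF²)) / DoF = 18440 × (18500 + √(18500² + 6560²)) / 6560 = 18440 × (18500 + 19628.6) / 6560 ≈ 107179 mm.
Then N = f²/(c·h) = 60² / (0.024 × 107179) = 3600 / 2572.3 ≈ 1.40.

f/1.40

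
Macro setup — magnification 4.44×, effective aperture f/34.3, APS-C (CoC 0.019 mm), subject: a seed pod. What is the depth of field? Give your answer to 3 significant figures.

At magnification m, DoF ≈ 2·N_eff·c/m² = 2 × 34.3 × 0.019 / 4.44² = 1.303 / 19.71 ≈ 0.0661 mm.

0.0661 mm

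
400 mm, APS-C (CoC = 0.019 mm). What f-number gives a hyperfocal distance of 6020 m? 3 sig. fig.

Rearrange H = f²/(N·c) + f for N: N = f² / ((H − f)·c).
N = 400² / ((6020000 − 400) × 0.019) = 160000 / 114372 ≈ 1.40.

f/1.40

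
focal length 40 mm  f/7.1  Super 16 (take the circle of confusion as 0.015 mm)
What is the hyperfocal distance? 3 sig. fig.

15.1 m

Hyperfocal distance H = f²/(N·c) + f = 40²/(7.1 × 0.015) + 40 = 1600/0.1065 + 40 ≈ 15063.5 mm ≈ 15.1 m.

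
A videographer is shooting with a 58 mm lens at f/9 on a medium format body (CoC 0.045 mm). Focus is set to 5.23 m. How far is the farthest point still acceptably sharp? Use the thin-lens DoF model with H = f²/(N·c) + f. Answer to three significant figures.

13.9 m

Hyperfocal distance H = f²/(N·c) + f = 58²/(9 × 0.045) + 58 = 3364/0.405 + 58 ≈ 8364.2 mm ≈ 8.364 m.
Far limit Df = s·(H − f)/(H − s) = 5230 × (8364.2 − 58) / (8364.2 − 5230) = 5230 × 8306.2 / 3134.2 ≈ 13861 mm ≈ 13.9 m.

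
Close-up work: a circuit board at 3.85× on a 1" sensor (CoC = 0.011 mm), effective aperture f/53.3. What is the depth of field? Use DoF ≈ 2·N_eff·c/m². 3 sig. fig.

0.0791 mm

At magnification m, DoF ≈ 2·N_eff·c/m² = 2 × 53.3 × 0.011 / 3.85² = 1.173 / 14.82 ≈ 0.0791 mm.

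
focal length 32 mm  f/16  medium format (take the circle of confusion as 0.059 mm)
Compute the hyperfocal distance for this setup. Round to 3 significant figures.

Hyperfocal distance H = f²/(N·c) + f = 32²/(16 × 0.059) + 32 = 1024/0.944 + 32 ≈ 1116.7 mm ≈ 1.12 m.

1.12 m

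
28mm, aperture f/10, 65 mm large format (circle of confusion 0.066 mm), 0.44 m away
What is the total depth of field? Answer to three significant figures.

347 mm

Hyperfocal distance H = f²/(N·c) + f = 28²/(10 × 0.066) + 28 = 784/0.66 + 28 ≈ 1215.9 mm ≈ 1.216 m.
Near limit Dn = s·(H − f)/(H + s − 2f) = 440 × (1215.9 − 28) / (1215.9 + 440 − 2 × 28) = 440 × 1187.9 / 1599.9 ≈ 326.69 mm.
Far limit Df = s·(H − f)/(H − s) = 440 × (1215.9 − 28) / (1215.9 − 440) = 440 × 1187.9 / 775.9 ≈ 673.64 mm.
Depth of field = Df − Dn = 673.64 − 326.69 ≈ 346.95 mm.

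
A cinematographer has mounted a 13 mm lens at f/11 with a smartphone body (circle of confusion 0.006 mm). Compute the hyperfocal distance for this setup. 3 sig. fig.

2.57 m

Hyperfocal distance H = f²/(N·c) + f = 13²/(11 × 0.006) + 13 = 169/0.066 + 13 ≈ 2573.6 mm ≈ 2.57 m.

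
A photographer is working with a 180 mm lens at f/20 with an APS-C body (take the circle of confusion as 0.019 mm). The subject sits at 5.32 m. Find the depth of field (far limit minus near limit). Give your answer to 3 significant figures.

0.644 m

Hyperfocal distance H = f²/(N·c) + f = 180²/(20 × 0.019) + 180 = 32400/0.38 + 180 ≈ 85443.2 mm ≈ 85.44 m.
Near limit Dn = s·(H − f)/(H + s − 2f) = 5320 × (85443.2 − 180) / (85443.2 + 5320 − 2 × 180) = 5320 × 85263.2 / 90403.2 ≈ 5017.52 mm.
Far limit Df = s·(H − f)/(H − s) = 5320 × (85443.2 − 180) / (85443.2 − 5320) = 5320 × 85263.2 / 80123.2 ≈ 5661.28 mm.
Depth of field = Df − Dn = 5661.28 − 5017.52 ≈ 643.76 mm ≈ 0.644 m.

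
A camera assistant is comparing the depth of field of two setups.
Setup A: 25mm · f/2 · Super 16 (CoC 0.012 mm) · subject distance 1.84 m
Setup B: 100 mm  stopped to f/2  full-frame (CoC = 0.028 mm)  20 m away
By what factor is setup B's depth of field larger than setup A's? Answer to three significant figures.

Setup A: H = 25²/(2×0.012) + 25 ≈ 26066.7 mm; DoF = Df − Dn = 1977.85 − 1720.11 ≈ 257.74 mm.
Setup B: H = 100²/(2×0.028) + 100 ≈ 178671.4 mm; DoF = Df − Dn = 22508.3 − 17994.7 ≈ 4513.6 mm.
Ratio = 4513.6 / 257.74 ≈ 17.5.

17.5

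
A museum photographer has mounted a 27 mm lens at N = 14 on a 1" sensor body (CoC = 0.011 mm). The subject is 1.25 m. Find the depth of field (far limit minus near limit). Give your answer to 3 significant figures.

0.692 m

Hyperfocal distance H = f²/(N·c) + f = 27²/(14 × 0.011) + 27 = 729/0.154 + 27 ≈ 4760.8 mm ≈ 4.761 m.
Near limit Dn = s·(H − f)/(H + s − 2f) = 1250 × (4760.8 − 27) / (4760.8 + 1250 − 2 × 27) = 1250 × 4733.8 / 5956.8 ≈ 993.36 mm.
Far limit Df = s·(H − f)/(H − s) = 1250 × (4760.8 − 27) / (4760.8 − 1250) = 1250 × 4733.8 / 3510.8 ≈ 1685.45 mm.
Depth of field = Df − Dn = 1685.45 − 993.36 ≈ 692.09 mm ≈ 0.692 m.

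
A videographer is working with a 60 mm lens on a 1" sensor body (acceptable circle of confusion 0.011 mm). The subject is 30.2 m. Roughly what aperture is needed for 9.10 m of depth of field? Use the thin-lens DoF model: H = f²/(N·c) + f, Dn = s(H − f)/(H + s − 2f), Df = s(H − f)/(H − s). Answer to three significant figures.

f/1.60

Write h = H − f = f²/(N·c). The thin-lens limits are Dn = s·h/(h + (s−f)) and Df = s·h/(h − (s−f)), so DoF = Df − Dn = 2·s·(s−f)·h / (h² − (s−f)²).
That is a quadratic in h: DoF·h² − 2·s·(s−f)·h − DoF·(s−f)² = 0 ⇒ h = (s−f)·(s + √(s² + DoF²)) / DoF = 30140 × (30200 + √(30200² + 9100²)) / 9100 = 30140 × (30200 + 31541.2) / 9100 ≈ 204492 mm.
Then N = f²/(c·h) = 60² / (0.011 × 204492) = 3600 / 2249.4 ≈ 1.60.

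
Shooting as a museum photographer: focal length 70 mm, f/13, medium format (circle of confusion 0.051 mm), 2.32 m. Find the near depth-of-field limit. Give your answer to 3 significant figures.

1.78 m

Hyperfocal distance H = f²/(N·c) + f = 70²/(13 × 0.051) + 70 = 4900/0.663 + 70 ≈ 7460.6 mm ≈ 7.461 m.
Near limit Dn = s·(H − f)/(H + s − 2f) = 2320 × (7460.6 − 70) / (7460.6 + 2320 − 2 × 70) = 2320 × 7390.6 / 9640.6 ≈ 1778.5 mm ≈ 1.78 m.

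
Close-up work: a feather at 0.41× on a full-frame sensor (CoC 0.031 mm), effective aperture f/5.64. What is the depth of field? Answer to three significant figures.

At magnification m, DoF ≈ 2·N_eff·c/m² = 2 × 5.64 × 0.031 / 0.41² = 0.3497 / 0.1681 ≈ 2.08 mm.

2.08 mm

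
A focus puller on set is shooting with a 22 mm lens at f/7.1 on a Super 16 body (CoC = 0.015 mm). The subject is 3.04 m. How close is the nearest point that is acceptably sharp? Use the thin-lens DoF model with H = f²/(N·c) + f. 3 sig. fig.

Hyperfocal distance H = f²/(N·c) + f = 22²/(7.1 × 0.015) + 22 = 484/0.1065 + 22 ≈ 4566.6 mm ≈ 4.567 m.
Near limit Dn = s·(H − f)/(H + s − 2f) = 3040 × (4566.6 − 22) / (4566.6 + 3040 − 2 × 22) = 3040 × 4544.6 / 7562.6 ≈ 1826.8 mm ≈ 1.83 m.

1.83 m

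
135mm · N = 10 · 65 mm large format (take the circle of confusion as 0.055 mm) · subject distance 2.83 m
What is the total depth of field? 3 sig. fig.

463 mm

Hyperfocal distance H = f²/(N·c) + f = 135²/(10 × 0.055) + 135 = 18225/0.55 + 135 ≈ 33271.4 mm ≈ 33.27 m.
Near limit Dn = s·(H − f)/(H + s − 2f) = 2830 × (33271.4 − 135) / (33271.4 + 2830 − 2 × 135) = 2830 × 33136.4 / 35831.4 ≈ 2617.15 mm.
Far limit Df = s·(H − f)/(H − s) = 2830 × (33271.4 − 135) / (33271.4 − 2830) = 2830 × 33136.4 / 30441.4 ≈ 3080.54 mm.
Depth of field = Df − Dn = 3080.54 − 2617.15 ≈ 463.39 mm.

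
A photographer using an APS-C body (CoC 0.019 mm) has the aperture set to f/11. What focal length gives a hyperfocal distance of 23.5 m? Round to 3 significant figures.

From H = f²/(N·c) + f, with f ≪ H: f ≈ √(H·N·c) = √(23500 × 11 × 0.019) = √4911.5 ≈ 70.08 mm.
Exact: f² + N·c·f − N·c·H = 0 ⇒ f = (−N·c + √((N·c)² + 4·N·c·H))/2 = (−0.209 + √19646)/2 ≈ 69.978 mm ≈ 70.0 mm.

70.0 mm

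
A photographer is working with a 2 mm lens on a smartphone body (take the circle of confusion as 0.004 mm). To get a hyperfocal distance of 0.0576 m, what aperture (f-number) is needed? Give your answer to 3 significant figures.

Rearrange H = f²/(N·c) + f for N: N = f² / ((H − f)·c).
N = 2² / ((58 − 2) × 0.004) = 4 / 0.2224 ≈ 18.

f/18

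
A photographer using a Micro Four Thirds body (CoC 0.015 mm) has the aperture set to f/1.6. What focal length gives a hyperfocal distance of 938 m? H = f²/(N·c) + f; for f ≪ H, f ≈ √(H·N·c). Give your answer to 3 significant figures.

From H = f²/(N·c) + f, with f ≪ H: f ≈ √(H·N·c) = √(938000 × 1.6 × 0.015) = √22512 ≈ 150.0 mm.
The +f correction barely moves this — solving exactly, f² + N·c·f − N·c·H = 0 ⇒ f = (−N·c + √((N·c)² + 4·N·c·H))/2 = (−0.024 + √90048)/2 ≈ 150.03 mm, so f ≈ 150 mm.

150 mm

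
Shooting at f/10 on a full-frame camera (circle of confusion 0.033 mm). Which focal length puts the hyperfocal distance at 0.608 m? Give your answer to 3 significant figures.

From H = f²/(N·c) + f, with f ≪ H: f ≈ √(H·N·c) = √(608 × 10 × 0.033) = √200.64 ≈ 14.16 mm.
Exact: f² + N·c·f − N·c·H = 0 ⇒ f = (−N·c + √((N·c)² + 4·N·c·H))/2 = (−0.33 + √802.67)/2 ≈ 14.001 mm ≈ 14.0 mm.

14.0 mm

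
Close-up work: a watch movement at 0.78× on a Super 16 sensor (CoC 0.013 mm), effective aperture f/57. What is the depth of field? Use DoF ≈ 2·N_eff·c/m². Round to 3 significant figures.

2.44 mm

At magnification m, DoF ≈ 2·N_eff·c/m² = 2 × 57 × 0.013 / 0.78² = 1.482 / 0.6084 ≈ 2.44 mm.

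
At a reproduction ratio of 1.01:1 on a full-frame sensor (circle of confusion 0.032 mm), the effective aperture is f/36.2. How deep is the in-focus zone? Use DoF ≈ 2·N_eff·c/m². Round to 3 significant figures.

At magnification m, DoF ≈ 2·N_eff·c/m² = 2 × 36.2 × 0.032 / 1.01² = 2.317 / 1.02 ≈ 2.27 mm.

2.27 mm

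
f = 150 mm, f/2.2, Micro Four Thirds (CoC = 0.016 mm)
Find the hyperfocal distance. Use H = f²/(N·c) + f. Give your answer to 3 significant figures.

639 m

Hyperfocal distance H = f²/(N·c) + f = 150²/(2.2 × 0.016) + 150 = 22500/0.0352 + 150 ≈ 639354.5 mm ≈ 639 m.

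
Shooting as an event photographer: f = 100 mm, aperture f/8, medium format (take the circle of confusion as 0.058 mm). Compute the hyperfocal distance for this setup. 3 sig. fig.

21.7 m

Hyperfocal distance H = f²/(N·c) + f = 100²/(8 × 0.058) + 100 = 10000/0.464 + 100 ≈ 21651.7 mm ≈ 21.7 m.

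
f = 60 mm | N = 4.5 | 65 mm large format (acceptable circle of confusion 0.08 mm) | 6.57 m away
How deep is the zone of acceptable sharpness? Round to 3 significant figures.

14.8 m

Hyperfocal distance H = f²/(N·c) + f = 60²/(4.5 × 0.08) + 60 = 3600/0.36 + 60 ≈ 10060.0 mm ≈ 10.06 m.
Near limit Dn = s·(H − f)/(H + s − 2f) = 6570 × (10060.0 − 60) / (10060.0 + 6570 − 2 × 60) = 6570 × 10000.0 / 16510.0 ≈ 3979 mm.
Far limit Df = s·(H − f)/(H − s) = 6570 × (10060.0 − 60) / (10060.0 − 6570) = 6570 × 10000.0 / 3490.0 ≈ 18825 mm.
Depth of field = Df − Dn = 18825 − 3979 ≈ 14846 mm ≈ 14.8 m.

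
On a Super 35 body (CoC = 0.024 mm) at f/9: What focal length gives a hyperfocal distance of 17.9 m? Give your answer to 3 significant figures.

62.1 mm

From H = f²/(N·c) + f, with f ≪ H: f ≈ √(H·N·c) = √(17900 × 9 × 0.024) = √3866.4 ≈ 62.18 mm.
Exact: f² + N·c·f − N·c·H = 0 ⇒ f = (−N·c + √((N·c)² + 4·N·c·H))/2 = (−0.216 + √15466)/2 ≈ 62.072 mm ≈ 62.1 mm.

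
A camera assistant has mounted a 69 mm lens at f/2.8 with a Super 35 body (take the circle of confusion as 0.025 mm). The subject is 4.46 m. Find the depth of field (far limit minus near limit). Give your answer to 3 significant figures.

Hyperfocal distance H = f²/(N·c) + f = 69²/(2.8 × 0.025) + 69 = 4761/0.07 + 69 ≈ 68083.3 mm ≈ 68.08 m.
Near limit Dn = s·(H − f)/(H + s − 2f) = 4460 × (68083.3 − 69) / (68083.3 + 4460 − 2 × 69) = 4460 × 68014.3 / 72405.3 ≈ 4189.52 mm.
Far limit Df = s·(H − f)/(H − s) = 4460 × (68083.3 − 69) / (68083.3 − 4460) = 4460 × 68014.3 / 63623.3 ≈ 4767.81 mm.
Depth of field = Df − Dn = 4767.81 − 4189.52 ≈ 578.29 mm ≈ 0.578 m.

0.578 m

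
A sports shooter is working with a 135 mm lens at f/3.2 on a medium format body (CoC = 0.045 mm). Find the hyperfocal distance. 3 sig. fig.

Hyperfocal distance H = f²/(N·c) + f = 135²/(3.2 × 0.045) + 135 = 18225/0.144 + 135 ≈ 126697.5 mm ≈ 127 m.

127 m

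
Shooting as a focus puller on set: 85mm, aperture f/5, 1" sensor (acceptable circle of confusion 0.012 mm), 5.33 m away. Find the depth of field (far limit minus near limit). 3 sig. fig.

465 mm

Hyperfocal distance H = f²/(N·c) + f = 85²/(5 × 0.012) + 85 = 7225/0.06 + 85 ≈ 120501.7 mm ≈ 120.5 m.
Near limit Dn = s·(H − f)/(H + s − 2f) = 5330 × (120501.7 − 85) / (120501.7 + 5330 − 2 × 85) = 5330 × 120416.7 / 125661.7 ≈ 5107.53 mm.
Far limit Df = s·(H − f)/(H − s) = 5330 × (120501.7 − 85) / (120501.7 − 5330) = 5330 × 120416.7 / 115171.7 ≈ 5572.73 mm.
Depth of field = Df − Dn = 5572.73 − 5107.53 ≈ 465.20 mm.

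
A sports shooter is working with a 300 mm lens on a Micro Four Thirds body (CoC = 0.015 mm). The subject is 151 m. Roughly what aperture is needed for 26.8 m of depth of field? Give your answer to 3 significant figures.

f/3.51

Write h = H − f = f²/(N·c). The thin-lens limits are Dn = s·h/(h + (s−f)) and Df = s·h/(h − (s−f)), so DoF = Df − Dn = 2·s·(s−f)·h / (h² − (s−f)²).
That is a quadratic in h: DoF·h² − 2·s·(s−f)·h − DoF·(s−f)² = 0 ⇒ h = (s−f)·(s + √(s² + DoF²)) / DoF = 150700 × (151000 + √(151000² + 26800²)) / 26800 = 150700 × (151000 + 153360) / 26800 ≈ 1711456 mm.
Then N = f²/(c·h) = 300² / (0.015 × 1711456) = 90000 / 25672 ≈ 3.51.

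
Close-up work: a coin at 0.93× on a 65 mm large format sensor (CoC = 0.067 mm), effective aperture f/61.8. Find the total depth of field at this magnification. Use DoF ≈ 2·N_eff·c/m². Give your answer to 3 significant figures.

9.57 mm

At magnification m, DoF ≈ 2·N_eff·c/m² = 2 × 61.8 × 0.067 / 0.93² = 8.281 / 0.8649 ≈ 9.57 mm.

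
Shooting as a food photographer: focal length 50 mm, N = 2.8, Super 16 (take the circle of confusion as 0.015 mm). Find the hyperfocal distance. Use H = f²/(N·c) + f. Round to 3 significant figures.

Hyperfocal distance H = f²/(N·c) + f = 50²/(2.8 × 0.015) + 50 = 2500/0.042 + 50 ≈ 59573.8 mm ≈ 59.6 m.

59.6 m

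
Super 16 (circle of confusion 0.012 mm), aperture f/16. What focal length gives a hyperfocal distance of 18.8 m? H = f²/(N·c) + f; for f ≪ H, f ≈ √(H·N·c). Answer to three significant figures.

60.0 mm

From H = f²/(N·c) + f, with f ≪ H: f ≈ √(H·N·c) = √(18800 × 16 × 0.012) = √3609.6 ≈ 60.08 mm.
Exact: f² + N·c·f − N·c·H = 0 ⇒ f = (−N·c + √((N·c)² + 4·N·c·H))/2 = (−0.192 + √14438)/2 ≈ 59.984 mm ≈ 60.0 mm.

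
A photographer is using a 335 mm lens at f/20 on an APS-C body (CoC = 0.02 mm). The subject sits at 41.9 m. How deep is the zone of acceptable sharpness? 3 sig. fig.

Hyperfocal distance H = f²/(N·c) + f = 335²/(20 × 0.02) + 335 = 112225/0.4 + 335 ≈ 280897.5 mm ≈ 280.9 m.
Near limit Dn = s·(H − f)/(H + s − 2f) = 41900 × (280897.5 − 335) / (280897.5 + 41900 − 2 × 335) = 41900 × 280562.5 / 322127.5 ≈ 36494 mm.
Far limit Df = s·(H − f)/(H − s) = 41900 × (280897.5 − 335) / (280897.5 − 41900) = 41900 × 280562.5 / 238997.5 ≈ 49187 mm.
Depth of field = Df − Dn = 49187 − 36494 ≈ 12693 mm ≈ 12.7 m.

12.7 m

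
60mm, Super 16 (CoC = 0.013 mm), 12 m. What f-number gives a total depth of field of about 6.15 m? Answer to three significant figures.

f/5.60

Write h = H − f = f²/(N·c). The thin-lens limits are Dn = s·h/(h + (s−f)) and Df = s·h/(h − (s−f)), so DoF = Df − Dn = 2·s·(s−f)·h / (h² − (s−f)²).
That is a quadratic in h: DoF·h² − 2·s·(s−f)·h − DoF·(s−f)² = 0 ⇒ h = (s−f)·(s + √(s² + DoF²)) / DoF = 11940 × (12000 + √(12000² + 6150²)) / 6150 = 11940 × (12000 + 13484.2) / 6150 ≈ 49477 mm.
Then N = f²/(c·h) = 60² / (0.013 × 49477) = 3600 / 643.20 ≈ 5.60.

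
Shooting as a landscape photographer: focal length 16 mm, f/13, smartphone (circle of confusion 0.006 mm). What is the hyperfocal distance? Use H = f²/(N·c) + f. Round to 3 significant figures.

Hyperfocal distance H = f²/(N·c) + f = 16²/(13 × 0.006) + 16 = 256/0.078 + 16 ≈ 3298.1 mm ≈ 3.30 m.

3.30 m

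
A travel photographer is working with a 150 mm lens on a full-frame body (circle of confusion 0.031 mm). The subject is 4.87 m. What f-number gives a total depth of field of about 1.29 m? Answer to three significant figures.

Write h = H − f = f²/(N·c). The thin-lens limits are Dn = s·h/(h + (s−f)) and Df = s·h/(h − (s−f)), so DoF = Df − Dn = 2·s·(s−f)·h / (h² − (s−f)²).
That is a quadratic in h: DoF·h² − 2·s·(s−f)·h − DoF·(s−f)² = 0 ⇒ h = (s−f)·(s + √(s² + DoF²)) / DoF = 4720 × (4870 + √(4870² + 1290²)) / 1290 = 4720 × (4870 + 5037.96) / 1290 ≈ 36252 mm.
Then N = f²/(c·h) = 150² / (0.031 × 36252) = 22500 / 1123.8 ≈ 20.

f/20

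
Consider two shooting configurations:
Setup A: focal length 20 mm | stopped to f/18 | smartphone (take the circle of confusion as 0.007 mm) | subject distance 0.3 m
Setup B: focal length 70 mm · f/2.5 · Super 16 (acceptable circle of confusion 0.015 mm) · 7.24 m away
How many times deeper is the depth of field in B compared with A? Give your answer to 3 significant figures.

Setup A: H = 20²/(18×0.007) + 20 ≈ 3194.6 mm; DoF = Df − Dn = 329.020 − 275.685 ≈ 53.335 mm.
Setup B: H = 70²/(2.5×0.015) + 70 ≈ 130736.7 mm; DoF = Df − Dn = 7660.34 − 6863.39 ≈ 796.95 mm.
Ratio = 796.95 / 53.335 ≈ 14.9.

14.9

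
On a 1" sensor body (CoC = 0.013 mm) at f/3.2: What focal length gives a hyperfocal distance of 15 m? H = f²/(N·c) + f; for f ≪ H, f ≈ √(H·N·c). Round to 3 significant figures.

25.0 mm

From H = f²/(N·c) + f, with f ≪ H: f ≈ √(H·N·c) = √(15000 × 3.2 × 0.013) = √624.00 ≈ 24.98 mm.
The +f correction barely moves this — solving exactly, f² + N·c·f − N·c·H = 0 ⇒ f = (−N·c + √((N·c)² + 4·N·c·H))/2 = (−0.0416 + √2496.0)/2 ≈ 24.959 mm, so f ≈ 25.0 mm.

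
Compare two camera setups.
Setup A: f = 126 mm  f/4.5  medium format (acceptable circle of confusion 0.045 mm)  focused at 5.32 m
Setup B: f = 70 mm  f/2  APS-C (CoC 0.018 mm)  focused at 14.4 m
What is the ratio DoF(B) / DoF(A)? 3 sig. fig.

Setup A: H = 126²/(4.5×0.045) + 126 ≈ 78526.0 mm; DoF = Df − Dn = 5697.46 − 4989.45 ≈ 708.01 mm.
Setup B: H = 70²/(2×0.018) + 70 ≈ 136181.1 mm; DoF = Df − Dn = 16094.4 − 13028.4 ≈ 3066.0 mm.
Ratio = 3066.0 / 708.01 ≈ 4.33.

4.33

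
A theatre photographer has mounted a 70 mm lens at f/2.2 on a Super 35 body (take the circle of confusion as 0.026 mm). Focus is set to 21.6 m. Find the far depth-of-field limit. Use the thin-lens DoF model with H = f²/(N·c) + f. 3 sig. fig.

Hyperfocal distance H = f²/(N·c) + f = 70²/(2.2 × 0.026) + 70 = 4900/0.0572 + 70 ≈ 85734.3 mm ≈ 85.73 m.
Far limit Df = s·(H − f)/(H − s) = 21600 × (85734.3 − 70) / (85734.3 − 21600) = 21600 × 85664.3 / 64134.3 ≈ 28851 mm ≈ 28.9 m.

28.9 m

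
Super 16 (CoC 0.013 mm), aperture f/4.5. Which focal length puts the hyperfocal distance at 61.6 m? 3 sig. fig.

60.0 mm

From H = f²/(N·c) + f, with f ≪ H: f ≈ √(H·N·c) = √(61600 × 4.5 × 0.013) = √3603.6 ≈ 60.03 mm.
The +f correction barely moves this — solving exactly, f² + N·c·f − N·c·H = 0 ⇒ f = (−N·c + √((N·c)² + 4·N·c·H))/2 = (−0.0585 + √14414)/2 ≈ 60.001 mm, so f ≈ 60.0 mm.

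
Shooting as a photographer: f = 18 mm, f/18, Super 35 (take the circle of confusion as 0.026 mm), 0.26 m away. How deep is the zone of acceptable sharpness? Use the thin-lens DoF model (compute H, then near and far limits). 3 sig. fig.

207 mm

Hyperfocal distance H = f²/(N·c) + f = 18²/(18 × 0.026) + 18 = 324/0.468 + 18 ≈ 710.3 mm ≈ 0.710 m.
Near limit Dn = s·(H − f)/(H + s − 2f) = 260 × (710.3 − 18) / (710.3 + 260 − 2 × 18) = 260 × 692.3 / 934.3 ≈ 192.66 mm.
Far limit Df = s·(H − f)/(H − s) = 260 × (710.3 − 18) / (710.3 − 260) = 260 × 692.3 / 450.3 ≈ 399.73 mm.
Depth of field = Df − Dn = 399.73 − 192.66 ≈ 207.07 mm.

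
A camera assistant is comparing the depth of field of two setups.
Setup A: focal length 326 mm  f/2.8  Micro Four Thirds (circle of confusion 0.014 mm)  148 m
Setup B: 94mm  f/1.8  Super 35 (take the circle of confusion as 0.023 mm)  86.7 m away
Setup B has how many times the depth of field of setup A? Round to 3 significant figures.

5.21

Setup A: H = 326²/(2.8×0.014) + 326 ≈ 2711448.4 mm; DoF = Df − Dn = 156526 − 140355 ≈ 16171 mm.
Setup B: H = 94²/(1.8×0.023) + 94 ≈ 213524.0 mm; DoF = Df − Dn = 145906 − 61674 ≈ 84232 mm.
Ratio = 84232 / 16171 ≈ 5.21.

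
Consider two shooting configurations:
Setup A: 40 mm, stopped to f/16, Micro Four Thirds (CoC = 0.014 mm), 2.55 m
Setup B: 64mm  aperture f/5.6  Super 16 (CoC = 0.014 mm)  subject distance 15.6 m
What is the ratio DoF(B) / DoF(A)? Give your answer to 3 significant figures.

4.98

Setup A: H = 40²/(16×0.014) + 40 ≈ 7182.9 mm; DoF = Df − Dn = 3931.5 − 1886.9 ≈ 2044.6 mm.
Setup B: H = 64²/(5.6×0.014) + 64 ≈ 52308.9 mm; DoF = Df − Dn = 22202 − 12024 ≈ 10178 mm.
Ratio = 10178 / 2044.6 ≈ 4.98.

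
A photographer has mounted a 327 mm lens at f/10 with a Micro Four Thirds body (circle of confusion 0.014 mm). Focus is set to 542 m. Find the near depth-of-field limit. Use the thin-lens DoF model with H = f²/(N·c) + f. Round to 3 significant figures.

Hyperfocal distance H = f²/(N·c) + f = 327²/(10 × 0.014) + 327 = 106929/0.14 + 327 ≈ 764105.6 mm ≈ 764.1 m.
Near limit Dn = s·(H − f)/(H + s − 2f) = 542000 × (764105.6 − 327) / (764105.6 + 542000 − 2 × 327) = 542000 × 763778.6 / 1305451.6 ≈ 317107 mm ≈ 317 m.

317 m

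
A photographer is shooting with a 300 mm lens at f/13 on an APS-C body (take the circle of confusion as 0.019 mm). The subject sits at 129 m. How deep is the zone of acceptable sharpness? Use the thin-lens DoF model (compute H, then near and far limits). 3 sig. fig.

Hyperfocal distance H = f²/(N·c) + f = 300²/(13 × 0.019) + 300 = 90000/0.247 + 300 ≈ 364672.5 mm ≈ 364.7 m.
Near limit Dn = s·(H − f)/(H + s − 2f) = 129000 × (364672.5 − 300) / (364672.5 + 129000 − 2 × 300) = 129000 × 364372.5 / 493072.5 ≈ 95329 mm.
Far limit Df = s·(H − f)/(H − s) = 129000 × (364672.5 − 300) / (364672.5 − 129000) = 129000 × 364372.5 / 235672.5 ≈ 199446 mm.
Depth of field = Df − Dn = 199446 − 95329 ≈ 104117 mm ≈ 104 m.

104 m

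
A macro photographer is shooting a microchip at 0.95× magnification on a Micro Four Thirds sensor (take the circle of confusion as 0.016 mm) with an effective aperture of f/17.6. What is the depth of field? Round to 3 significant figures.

At magnification m, DoF ≈ 2·N_eff·c/m² = 2 × 17.6 × 0.016 / 0.95² = 0.5632 / 0.9025 ≈ 0.624 mm.

0.624 mm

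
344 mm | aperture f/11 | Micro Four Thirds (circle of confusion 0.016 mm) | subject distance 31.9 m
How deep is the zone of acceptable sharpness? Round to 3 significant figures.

Hyperfocal distance H = f²/(N·c) + f = 344²/(11 × 0.016) + 344 = 118336/0.176 + 344 ≈ 672707.6 mm ≈ 672.7 m.
Near limit Dn = s·(H − f)/(H + s − 2f) = 31900 × (672707.6 − 344) / (672707.6 + 31900 − 2 × 344) = 31900 × 672363.6 / 703919.6 ≈ 30470.0 mm.
Far limit Df = s·(H − f)/(H − s) = 31900 × (672707.6 − 344) / (672707.6 − 31900) = 31900 × 672363.6 / 640807.6 ≈ 33470.9 mm.
Depth of field = Df − Dn = 33470.9 − 30470.0 ≈ 3000.9 mm ≈ 3.00 m.

3.00 m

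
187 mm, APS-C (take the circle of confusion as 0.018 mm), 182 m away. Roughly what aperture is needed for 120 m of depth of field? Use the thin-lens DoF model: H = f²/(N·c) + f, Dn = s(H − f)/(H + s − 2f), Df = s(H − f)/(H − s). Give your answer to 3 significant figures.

Write h = H − f = f²/(N·c). The thin-lens limits are Dn = s·h/(h + (s−f)) and Df = s·h/(h − (s−f)), so DoF = Df − Dn = 2·s·(s−f)·h / (h² − (s−f)²).
That is a quadratic in h: DoF·h² − 2·s·(s−f)·h − DoF·(s−f)² = 0 ⇒ h = (s−f)·(s + √(s² + DoF²)) / DoF = 181813 × (182000 + √(182000² + 120000²)) / 120000 = 181813 × (182000 + 218000) / 120000 ≈ 606043 mm.
Then N = f²/(c·h) = 187² / (0.018 × 606043) = 34969 / 10909 ≈ 3.21.

f/3.21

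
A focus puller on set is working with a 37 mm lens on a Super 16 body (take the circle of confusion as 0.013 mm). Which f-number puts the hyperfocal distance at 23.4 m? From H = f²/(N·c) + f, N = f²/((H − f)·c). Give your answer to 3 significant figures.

f/4.51

Rearrange H = f²/(N·c) + f for N: N = f² / ((H − f)·c).
N = 37² / ((23400 − 37) × 0.013) = 1369 / 303.7 ≈ 4.51.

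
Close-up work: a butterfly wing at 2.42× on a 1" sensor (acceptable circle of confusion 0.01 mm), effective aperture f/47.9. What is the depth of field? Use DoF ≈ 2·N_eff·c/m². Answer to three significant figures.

At magnification m, DoF ≈ 2·N_eff·c/m² = 2 × 47.9 × 0.01 / 2.42² = 0.958 / 5.856 ≈ 0.164 mm.

0.164 mm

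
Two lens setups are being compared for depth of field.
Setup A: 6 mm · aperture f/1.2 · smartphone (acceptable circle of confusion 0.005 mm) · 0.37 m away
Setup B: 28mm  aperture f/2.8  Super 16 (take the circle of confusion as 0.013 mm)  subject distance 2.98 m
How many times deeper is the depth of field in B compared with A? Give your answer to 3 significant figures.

18.5

Setup A: H = 6²/(1.2×0.005) + 6 ≈ 6006.0 mm; DoF = Df − Dn = 393.896 − 348.837 ≈ 45.059 mm.
Setup B: H = 28²/(2.8×0.013) + 28 ≈ 21566.5 mm; DoF = Df − Dn = 3453.30 − 2620.80 ≈ 832.50 mm.
Ratio = 832.50 / 45.059 ≈ 18.5.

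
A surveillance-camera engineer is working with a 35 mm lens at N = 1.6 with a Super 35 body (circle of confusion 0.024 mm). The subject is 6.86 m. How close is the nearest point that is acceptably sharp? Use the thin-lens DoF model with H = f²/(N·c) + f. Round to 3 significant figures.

5.65 m

Hyperfocal distance H = f²/(N·c) + f = 35²/(1.6 × 0.024) + 35 = 1225/0.0384 + 35 ≈ 31936.0 mm ≈ 31.94 m.
Near limit Dn = s·(H − f)/(H + s − 2f) = 6860 × (31936.0 − 35) / (31936.0 + 6860 − 2 × 35) = 6860 × 31901.0 / 38726.0 ≈ 5651.0 mm ≈ 5.65 m.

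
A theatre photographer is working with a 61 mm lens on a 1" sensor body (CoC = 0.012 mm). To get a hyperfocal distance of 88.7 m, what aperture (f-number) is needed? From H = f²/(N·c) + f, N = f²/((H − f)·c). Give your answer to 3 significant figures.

f/3.50

Rearrange H = f²/(N·c) + f for N: N = f² / ((H − f)·c).
N = 61² / ((88700 − 61) × 0.012) = 3721 / 1064 ≈ 3.50.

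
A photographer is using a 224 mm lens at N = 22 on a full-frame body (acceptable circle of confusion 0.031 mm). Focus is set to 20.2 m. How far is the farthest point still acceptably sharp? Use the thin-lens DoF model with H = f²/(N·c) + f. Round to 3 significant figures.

27.7 m

Hyperfocal distance H = f²/(N·c) + f = 224²/(22 × 0.031) + 224 = 50176/0.682 + 224 ≈ 73795.8 mm ≈ 73.80 m.
Far limit Df = s·(H − f)/(H − s) = 20200 × (73795.8 − 224) / (73795.8 − 20200) = 20200 × 73571.8 / 53595.8 ≈ 27729 mm ≈ 27.7 m.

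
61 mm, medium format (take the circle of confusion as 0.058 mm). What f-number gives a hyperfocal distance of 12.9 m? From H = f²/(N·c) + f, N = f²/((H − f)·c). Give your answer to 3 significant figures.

f/5

Rearrange H = f²/(N·c) + f for N: N = f² / ((H − f)·c).
N = 61² / ((12900 − 61) × 0.058) = 3721 / 744.7 ≈ 5.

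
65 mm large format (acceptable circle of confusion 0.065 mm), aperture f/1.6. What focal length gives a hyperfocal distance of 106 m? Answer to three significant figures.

105 mm

From H = f²/(N·c) + f, with f ≪ H: f ≈ √(H·N·c) = √(106000 × 1.6 × 0.065) = √11024 ≈ 105.0 mm.
The +f correction barely moves this — solving exactly, f² + N·c·f − N·c·H = 0 ⇒ f = (−N·c + √((N·c)² + 4·N·c·H))/2 = (−0.104 + √44096)/2 ≈ 104.94 mm, so f ≈ 105 mm.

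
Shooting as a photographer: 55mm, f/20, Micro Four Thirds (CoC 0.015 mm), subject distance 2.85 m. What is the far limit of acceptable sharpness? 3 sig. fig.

Hyperfocal distance H = f²/(N·c) + f = 55²/(20 × 0.015) + 55 = 3025/0.3 + 55 ≈ 10138.3 mm ≈ 10.14 m.
Far limit Df = s·(H − f)/(H − s) = 2850 × (10138.3 − 55) / (10138.3 − 2850) = 2850 × 10083.3 / 7288.3 ≈ 3942.9 mm ≈ 3.94 m.

3.94 m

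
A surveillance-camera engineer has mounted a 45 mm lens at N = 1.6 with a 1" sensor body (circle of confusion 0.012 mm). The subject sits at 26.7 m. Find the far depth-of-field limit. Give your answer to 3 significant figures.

35.7 m

Hyperfocal distance H = f²/(N·c) + f = 45²/(1.6 × 0.012) + 45 = 2025/0.0192 + 45 ≈ 105513.7 mm ≈ 105.5 m.
Far limit Df = s·(H − f)/(H − s) = 26700 × (105513.7 − 45) / (105513.7 − 26700) = 26700 × 105468.7 / 78813.7 ≈ 35730 mm ≈ 35.7 m.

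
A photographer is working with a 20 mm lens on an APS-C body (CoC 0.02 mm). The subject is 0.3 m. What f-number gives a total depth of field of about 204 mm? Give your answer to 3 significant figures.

f/22

Write h = H − f = f²/(N·c). The thin-lens limits are Dn = s·h/(h + (s−f)) and Df = s·h/(h − (s−f)), so DoF = Df − Dn = 2·s·(s−f)·h / (h² − (s−f)²).
That is a quadratic in h: DoF·h² − 2·s·(s−f)·h − DoF·(s−f)² = 0 ⇒ h = (s−f)·(s + √(s² + DoF²)) / DoF = 280 × (300 + √(300² + 204²)) / 204 = 280 × (300 + 362.789) / 204 ≈ 909.71 mm.
Then N = f²/(c·h) = 20² / (0.02 × 909.71) = 400 / 18.194 ≈ 22.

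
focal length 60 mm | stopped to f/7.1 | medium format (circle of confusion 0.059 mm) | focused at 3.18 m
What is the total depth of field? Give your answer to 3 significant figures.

2.66 m

Hyperfocal distance H = f²/(N·c) + f = 60²/(7.1 × 0.059) + 60 = 3600/0.4189 + 60 ≈ 8653.9 mm ≈ 8.654 m.
Near limit Dn = s·(H − f)/(H + s − 2f) = 3180 × (8653.9 − 60) / (8653.9 + 3180 − 2 × 60) = 3180 × 8593.9 / 11713.9 ≈ 2333.0 mm.
Far limit Df = s·(H − f)/(H − s) = 3180 × (8653.9 − 60) / (8653.9 − 3180) = 3180 × 8593.9 / 5473.9 ≈ 4992.5 mm.
Depth of field = Df − Dn = 4992.5 − 2333.0 ≈ 2659.5 mm ≈ 2.66 m.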